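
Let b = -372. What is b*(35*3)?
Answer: -39060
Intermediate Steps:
b*(35*3) = -13020*3 = -372*105 = -39060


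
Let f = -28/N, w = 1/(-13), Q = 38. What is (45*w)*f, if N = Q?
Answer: 630/247 ≈ 2.5506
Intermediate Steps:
N = 38
w = -1/13 ≈ -0.076923
f = -14/19 (f = -28/38 = -28*1/38 = -14/19 ≈ -0.73684)
(45*w)*f = (45*(-1/13))*(-14/19) = -45/13*(-14/19) = 630/247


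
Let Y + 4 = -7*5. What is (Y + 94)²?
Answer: 3025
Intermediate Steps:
Y = -39 (Y = -4 - 7*5 = -4 - 35 = -39)
(Y + 94)² = (-39 + 94)² = 55² = 3025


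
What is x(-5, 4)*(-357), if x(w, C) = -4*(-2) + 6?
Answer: -4998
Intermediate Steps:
x(w, C) = 14 (x(w, C) = 8 + 6 = 14)
x(-5, 4)*(-357) = 14*(-357) = -4998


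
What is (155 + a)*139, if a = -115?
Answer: 5560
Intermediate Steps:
(155 + a)*139 = (155 - 115)*139 = 40*139 = 5560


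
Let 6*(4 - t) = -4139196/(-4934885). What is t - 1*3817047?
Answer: -18836668934921/4934885 ≈ -3.8170e+6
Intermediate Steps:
t = 19049674/4934885 (t = 4 - (-689866)/(-4934885) = 4 - (-689866)*(-1)/4934885 = 4 - ⅙*4139196/4934885 = 4 - 689866/4934885 = 19049674/4934885 ≈ 3.8602)
t - 1*3817047 = 19049674/4934885 - 1*3817047 = 19049674/4934885 - 3817047 = -18836668934921/4934885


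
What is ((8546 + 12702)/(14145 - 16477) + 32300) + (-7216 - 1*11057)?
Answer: 8172429/583 ≈ 14018.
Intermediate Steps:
((8546 + 12702)/(14145 - 16477) + 32300) + (-7216 - 1*11057) = (21248/(-2332) + 32300) + (-7216 - 11057) = (21248*(-1/2332) + 32300) - 18273 = (-5312/583 + 32300) - 18273 = 18825588/583 - 18273 = 8172429/583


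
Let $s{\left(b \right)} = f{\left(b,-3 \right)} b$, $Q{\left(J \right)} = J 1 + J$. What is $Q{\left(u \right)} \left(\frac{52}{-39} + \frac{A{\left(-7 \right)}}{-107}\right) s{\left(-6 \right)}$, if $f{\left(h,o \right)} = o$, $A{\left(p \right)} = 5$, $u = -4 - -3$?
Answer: $\frac{5316}{107} \approx 49.682$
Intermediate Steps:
$u = -1$ ($u = -4 + 3 = -1$)
$Q{\left(J \right)} = 2 J$ ($Q{\left(J \right)} = J + J = 2 J$)
$s{\left(b \right)} = - 3 b$
$Q{\left(u \right)} \left(\frac{52}{-39} + \frac{A{\left(-7 \right)}}{-107}\right) s{\left(-6 \right)} = 2 \left(-1\right) \left(\frac{52}{-39} + \frac{5}{-107}\right) \left(\left(-3\right) \left(-6\right)\right) = - 2 \left(52 \left(- \frac{1}{39}\right) + 5 \left(- \frac{1}{107}\right)\right) 18 = - 2 \left(- \frac{4}{3} - \frac{5}{107}\right) 18 = \left(-2\right) \left(- \frac{443}{321}\right) 18 = \frac{886}{321} \cdot 18 = \frac{5316}{107}$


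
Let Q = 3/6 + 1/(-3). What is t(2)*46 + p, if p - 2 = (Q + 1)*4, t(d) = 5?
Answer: 710/3 ≈ 236.67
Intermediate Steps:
Q = 1/6 (Q = 3*(1/6) + 1*(-1/3) = 1/2 - 1/3 = 1/6 ≈ 0.16667)
p = 20/3 (p = 2 + (1/6 + 1)*4 = 2 + (7/6)*4 = 2 + 14/3 = 20/3 ≈ 6.6667)
t(2)*46 + p = 5*46 + 20/3 = 230 + 20/3 = 710/3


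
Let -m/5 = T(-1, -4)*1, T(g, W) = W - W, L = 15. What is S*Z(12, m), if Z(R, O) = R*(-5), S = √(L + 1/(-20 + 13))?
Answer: -120*√182/7 ≈ -231.27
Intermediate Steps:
T(g, W) = 0
S = 2*√182/7 (S = √(15 + 1/(-20 + 13)) = √(15 + 1/(-7)) = √(15 - ⅐) = √(104/7) = 2*√182/7 ≈ 3.8545)
m = 0 (m = -0 = -5*0 = 0)
Z(R, O) = -5*R
S*Z(12, m) = (2*√182/7)*(-5*12) = (2*√182/7)*(-60) = -120*√182/7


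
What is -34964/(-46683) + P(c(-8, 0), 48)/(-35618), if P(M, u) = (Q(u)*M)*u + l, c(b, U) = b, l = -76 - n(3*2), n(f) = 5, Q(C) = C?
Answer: 191780921/151159554 ≈ 1.2687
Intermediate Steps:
l = -81 (l = -76 - 1*5 = -76 - 5 = -81)
P(M, u) = -81 + M*u² (P(M, u) = (u*M)*u - 81 = (M*u)*u - 81 = M*u² - 81 = -81 + M*u²)
-34964/(-46683) + P(c(-8, 0), 48)/(-35618) = -34964/(-46683) + (-81 - 8*48²)/(-35618) = -34964*(-1/46683) + (-81 - 8*2304)*(-1/35618) = 34964/46683 + (-81 - 18432)*(-1/35618) = 34964/46683 - 18513*(-1/35618) = 34964/46683 + 1683/3238 = 191780921/151159554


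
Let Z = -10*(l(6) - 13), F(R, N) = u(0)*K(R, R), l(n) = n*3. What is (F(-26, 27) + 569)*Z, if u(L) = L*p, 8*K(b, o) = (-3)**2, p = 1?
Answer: -28450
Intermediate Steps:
K(b, o) = 9/8 (K(b, o) = (1/8)*(-3)**2 = (1/8)*9 = 9/8)
u(L) = L (u(L) = L*1 = L)
l(n) = 3*n
F(R, N) = 0 (F(R, N) = 0*(9/8) = 0)
Z = -50 (Z = -10*(3*6 - 13) = -10*(18 - 13) = -10*5 = -50)
(F(-26, 27) + 569)*Z = (0 + 569)*(-50) = 569*(-50) = -28450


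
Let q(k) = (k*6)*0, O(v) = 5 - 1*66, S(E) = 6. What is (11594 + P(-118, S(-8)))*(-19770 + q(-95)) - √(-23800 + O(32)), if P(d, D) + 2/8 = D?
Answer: -458654115/2 - I*√23861 ≈ -2.2933e+8 - 154.47*I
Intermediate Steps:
O(v) = -61 (O(v) = 5 - 66 = -61)
P(d, D) = -¼ + D
q(k) = 0 (q(k) = (6*k)*0 = 0)
(11594 + P(-118, S(-8)))*(-19770 + q(-95)) - √(-23800 + O(32)) = (11594 + (-¼ + 6))*(-19770 + 0) - √(-23800 - 61) = (11594 + 23/4)*(-19770) - √(-23861) = (46399/4)*(-19770) - I*√23861 = -458654115/2 - I*√23861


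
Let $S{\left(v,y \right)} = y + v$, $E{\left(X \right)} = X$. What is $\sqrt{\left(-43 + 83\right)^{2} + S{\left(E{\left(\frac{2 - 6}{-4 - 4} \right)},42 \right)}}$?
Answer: $\frac{3 \sqrt{730}}{2} \approx 40.528$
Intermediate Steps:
$S{\left(v,y \right)} = v + y$
$\sqrt{\left(-43 + 83\right)^{2} + S{\left(E{\left(\frac{2 - 6}{-4 - 4} \right)},42 \right)}} = \sqrt{\left(-43 + 83\right)^{2} + \left(\frac{2 - 6}{-4 - 4} + 42\right)} = \sqrt{40^{2} + \left(- \frac{4}{-8} + 42\right)} = \sqrt{1600 + \left(\left(-4\right) \left(- \frac{1}{8}\right) + 42\right)} = \sqrt{1600 + \left(\frac{1}{2} + 42\right)} = \sqrt{1600 + \frac{85}{2}} = \sqrt{\frac{3285}{2}} = \frac{3 \sqrt{730}}{2}$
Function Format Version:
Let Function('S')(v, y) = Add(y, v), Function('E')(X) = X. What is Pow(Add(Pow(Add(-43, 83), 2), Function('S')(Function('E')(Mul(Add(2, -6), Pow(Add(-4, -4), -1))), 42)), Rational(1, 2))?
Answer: Mul(Rational(3, 2), Pow(730, Rational(1, 2))) ≈ 40.528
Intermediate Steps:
Function('S')(v, y) = Add(v, y)
Pow(Add(Pow(Add(-43, 83), 2), Function('S')(Function('E')(Mul(Add(2, -6), Pow(Add(-4, -4), -1))), 42)), Rational(1, 2)) = Pow(Add(Pow(Add(-43, 83), 2), Add(Mul(Add(2, -6), Pow(Add(-4, -4), -1)), 42)), Rational(1, 2)) = Pow(Add(Pow(40, 2), Add(Mul(-4, Pow(-8, -1)), 42)), Rational(1, 2)) = Pow(Add(1600, Add(Mul(-4, Rational(-1, 8)), 42)), Rational(1, 2)) = Pow(Add(1600, Add(Rational(1, 2), 42)), Rational(1, 2)) = Pow(Add(1600, Rational(85, 2)), Rational(1, 2)) = Pow(Rational(3285, 2), Rational(1, 2)) = Mul(Rational(3, 2), Pow(730, Rational(1, 2)))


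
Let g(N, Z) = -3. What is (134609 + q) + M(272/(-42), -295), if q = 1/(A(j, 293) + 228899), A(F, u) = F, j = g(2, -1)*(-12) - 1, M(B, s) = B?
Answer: 647116977923/4807614 ≈ 1.3460e+5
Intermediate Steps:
j = 35 (j = -3*(-12) - 1 = 36 - 1 = 35)
q = 1/228934 (q = 1/(35 + 228899) = 1/228934 ≈ 4.3681e-6)
(134609 + q) + M(272/(-42), -295) = (134609 + 1/228934) + 272/(-42) = 30816576807/228934 + 272*(-1/42) = 30816576807/228934 - 136/21 = 647116977923/4807614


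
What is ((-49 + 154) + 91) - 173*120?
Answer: -20564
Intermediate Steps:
((-49 + 154) + 91) - 173*120 = (105 + 91) - 20760 = 196 - 20760 = -20564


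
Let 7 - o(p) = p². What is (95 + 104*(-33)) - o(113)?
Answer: 9425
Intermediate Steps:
o(p) = 7 - p²
(95 + 104*(-33)) - o(113) = (95 + 104*(-33)) - (7 - 1*113²) = (95 - 3432) - (7 - 1*12769) = -3337 - (7 - 12769) = -3337 - 1*(-12762) = -3337 + 12762 = 9425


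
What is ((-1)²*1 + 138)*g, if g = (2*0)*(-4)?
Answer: 0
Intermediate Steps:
g = 0 (g = 0*(-4) = 0)
((-1)²*1 + 138)*g = ((-1)²*1 + 138)*0 = (1*1 + 138)*0 = (1 + 138)*0 = 139*0 = 0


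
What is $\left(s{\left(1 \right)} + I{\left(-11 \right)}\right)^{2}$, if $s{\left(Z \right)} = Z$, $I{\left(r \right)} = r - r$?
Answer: $1$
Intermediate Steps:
$I{\left(r \right)} = 0$
$\left(s{\left(1 \right)} + I{\left(-11 \right)}\right)^{2} = \left(1 + 0\right)^{2} = 1^{2} = 1$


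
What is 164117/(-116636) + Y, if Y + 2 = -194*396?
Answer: -8960841453/116636 ≈ -76827.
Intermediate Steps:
Y = -76826 (Y = -2 - 194*396 = -2 - 76824 = -76826)
164117/(-116636) + Y = 164117/(-116636) - 76826 = 164117*(-1/116636) - 76826 = -164117/116636 - 76826 = -8960841453/116636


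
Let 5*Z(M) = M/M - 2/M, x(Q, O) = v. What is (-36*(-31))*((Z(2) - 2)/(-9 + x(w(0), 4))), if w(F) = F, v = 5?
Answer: 558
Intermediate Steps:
x(Q, O) = 5
Z(M) = 1/5 - 2/(5*M) (Z(M) = (M/M - 2/M)/5 = (1 - 2/M)/5 = 1/5 - 2/(5*M))
(-36*(-31))*((Z(2) - 2)/(-9 + x(w(0), 4))) = (-36*(-31))*(((1/5)*(-2 + 2)/2 - 2)/(-9 + 5)) = 1116*(((1/5)*(1/2)*0 - 2)/(-4)) = 1116*((0 - 2)*(-1/4)) = 1116*(-2*(-1/4)) = 1116*(1/2) = 558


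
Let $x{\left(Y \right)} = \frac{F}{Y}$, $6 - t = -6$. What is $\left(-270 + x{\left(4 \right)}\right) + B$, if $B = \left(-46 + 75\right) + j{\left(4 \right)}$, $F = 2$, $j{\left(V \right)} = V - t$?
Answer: $- \frac{497}{2} \approx -248.5$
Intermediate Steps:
$t = 12$ ($t = 6 - -6 = 6 + 6 = 12$)
$j{\left(V \right)} = -12 + V$ ($j{\left(V \right)} = V - 12 = -12 + V$)
$x{\left(Y \right)} = \frac{2}{Y}$
$B = 21$ ($B = \left(-46 + 75\right) + \left(-12 + 4\right) = 29 - 8 = 21$)
$\left(-270 + x{\left(4 \right)}\right) + B = \left(-270 + \frac{2}{4}\right) + 21 = \left(-270 + 2 \cdot \frac{1}{4}\right) + 21 = \left(-270 + \frac{1}{2}\right) + 21 = - \frac{539}{2} + 21 = - \frac{497}{2}$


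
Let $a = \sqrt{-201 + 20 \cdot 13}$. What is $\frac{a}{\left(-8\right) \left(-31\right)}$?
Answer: $\frac{\sqrt{59}}{248} \approx 0.030972$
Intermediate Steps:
$a = \sqrt{59}$ ($a = \sqrt{-201 + 260} = \sqrt{59} \approx 7.6811$)
$\frac{a}{\left(-8\right) \left(-31\right)} = \frac{\sqrt{59}}{\left(-8\right) \left(-31\right)} = \frac{\sqrt{59}}{248}$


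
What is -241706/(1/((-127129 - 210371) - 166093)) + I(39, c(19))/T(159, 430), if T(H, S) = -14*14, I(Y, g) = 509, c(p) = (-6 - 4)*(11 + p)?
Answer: 23857404132459/196 ≈ 1.2172e+11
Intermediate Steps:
c(p) = -110 - 10*p (c(p) = -10*(11 + p) = -110 - 10*p)
T(H, S) = -196
-241706/(1/((-127129 - 210371) - 166093)) + I(39, c(19))/T(159, 430) = -241706/(1/((-127129 - 210371) - 166093)) + 509/(-196) = -241706/(1/(-337500 - 166093)) + 509*(-1/196) = -241706/(1/(-503593)) - 509/196 = -241706/(-1/503593) - 509/196 = -241706*(-503593) - 509/196 = 121721449658 - 509/196 = 23857404132459/196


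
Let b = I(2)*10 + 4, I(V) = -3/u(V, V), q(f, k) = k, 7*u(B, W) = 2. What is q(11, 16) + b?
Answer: -85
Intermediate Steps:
u(B, W) = 2/7 (u(B, W) = (⅐)*2 = 2/7)
I(V) = -21/2 (I(V) = -3/2/7 = -3*7/2 = -21/2)
b = -101 (b = -21/2*10 + 4 = -105 + 4 = -101)
q(11, 16) + b = 16 - 101 = -85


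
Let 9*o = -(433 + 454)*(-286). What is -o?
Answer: -253682/9 ≈ -28187.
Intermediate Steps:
o = 253682/9 (o = (-(433 + 454)*(-286))/9 = (-887*(-286))/9 = (-1*(-253682))/9 = (⅑)*253682 = 253682/9 ≈ 28187.)
-o = -1*253682/9 = -253682/9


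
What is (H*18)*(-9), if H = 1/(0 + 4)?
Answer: -81/2 ≈ -40.500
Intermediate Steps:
H = 1/4 ≈ 0.25000
(H*18)*(-9) = ((1/4)*18)*(-9) = (9/2)*(-9) = -81/2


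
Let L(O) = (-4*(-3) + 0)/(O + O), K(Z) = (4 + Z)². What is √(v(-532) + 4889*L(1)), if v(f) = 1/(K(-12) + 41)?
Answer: √323407455/105 ≈ 171.27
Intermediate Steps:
L(O) = 6/O (L(O) = (12 + 0)/((2*O)) = 12*(1/(2*O)) = 6/O)
v(f) = 1/105 (v(f) = 1/((4 - 12)² + 41) = 1/((-8)² + 41) = 1/(64 + 41) = 1/105)
√(v(-532) + 4889*L(1)) = √(1/105 + 4889*(6/1)) = √(1/105 + 4889*(6*1)) = √(1/105 + 4889*6) = √(1/105 + 29334) = √(3080071/105) = √323407455/105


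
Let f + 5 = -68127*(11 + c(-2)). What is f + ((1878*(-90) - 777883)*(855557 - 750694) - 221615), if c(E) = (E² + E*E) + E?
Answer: -99296469068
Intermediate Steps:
c(E) = E + 2*E² (c(E) = (E² + E²) + E = 2*E² + E = E + 2*E²)
f = -1158164 (f = -5 - 68127*(11 - 2*(1 + 2*(-2))) = -5 - 68127*(11 - 2*(1 - 4)) = -5 - 68127*(11 - 2*(-3)) = -5 - 68127*(11 + 6) = -5 - 68127*17 = -5 - 1158159 = -1158164)
f + ((1878*(-90) - 777883)*(855557 - 750694) - 221615) = -1158164 + ((1878*(-90) - 777883)*(855557 - 750694) - 221615) = -1158164 + ((-169020 - 777883)*104863 - 221615) = -1158164 + (-946903*104863 - 221615) = -1158164 + (-99295089289 - 221615) = -1158164 - 99295310904 = -99296469068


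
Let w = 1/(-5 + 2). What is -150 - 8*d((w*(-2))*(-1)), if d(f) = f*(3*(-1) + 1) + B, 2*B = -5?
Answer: -422/3 ≈ -140.67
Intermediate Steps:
B = -5/2 (B = (½)*(-5) = -5/2 ≈ -2.5000)
w = -⅓ (w = 1/(-3) = -⅓ ≈ -0.33333)
d(f) = -5/2 - 2*f (d(f) = f*(3*(-1) + 1) - 5/2 = f*(-3 + 1) - 5/2 = f*(-2) - 5/2 = -2*f - 5/2 = -5/2 - 2*f)
-150 - 8*d((w*(-2))*(-1)) = -150 - 8*(-5/2 - 2*(-⅓*(-2))*(-1)) = -150 - 8*(-5/2 - 4*(-1)/3) = -150 - 8*(-5/2 - 2*(-⅔)) = -150 - 8*(-5/2 + 4/3) = -150 - 8*(-7/6) = -150 + 28/3 = -422/3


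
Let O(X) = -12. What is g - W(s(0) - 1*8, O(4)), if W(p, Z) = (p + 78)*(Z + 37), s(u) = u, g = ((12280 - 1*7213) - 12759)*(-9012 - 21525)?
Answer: 234888854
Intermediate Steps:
g = 234890604 (g = ((12280 - 7213) - 12759)*(-30537) = (5067 - 12759)*(-30537) = -7692*(-30537) = 234890604)
W(p, Z) = (37 + Z)*(78 + p) (W(p, Z) = (78 + p)*(37 + Z) = (37 + Z)*(78 + p))
g - W(s(0) - 1*8, O(4)) = 234890604 - (2886 + 37*(0 - 1*8) + 78*(-12) - 12*(0 - 1*8)) = 234890604 - (2886 + 37*(0 - 8) - 936 - 12*(0 - 8)) = 234890604 - (2886 + 37*(-8) - 936 - 12*(-8)) = 234890604 - (2886 - 296 - 936 + 96) = 234890604 - 1*1750 = 234890604 - 1750 = 234888854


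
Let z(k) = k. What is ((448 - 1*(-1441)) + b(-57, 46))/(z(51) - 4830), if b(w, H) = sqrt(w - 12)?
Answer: -1889/4779 - I*sqrt(69)/4779 ≈ -0.39527 - 0.0017382*I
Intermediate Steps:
b(w, H) = sqrt(-12 + w)
((448 - 1*(-1441)) + b(-57, 46))/(z(51) - 4830) = ((448 - 1*(-1441)) + sqrt(-12 - 57))/(51 - 4830) = ((448 + 1441) + sqrt(-69))/(-4779) = (1889 + I*sqrt(69))*(-1/4779) = -1889/4779 - I*sqrt(69)/4779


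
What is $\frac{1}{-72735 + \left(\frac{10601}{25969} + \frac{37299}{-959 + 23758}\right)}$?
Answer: $- \frac{592067231}{43062799736855} \approx -1.3749 \cdot 10^{-5}$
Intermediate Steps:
$\frac{1}{-72735 + \left(\frac{10601}{25969} + \frac{37299}{-959 + 23758}\right)} = \frac{1}{-72735 + \left(10601 \cdot \frac{1}{25969} + \frac{37299}{22799}\right)} = \frac{1}{-72735 + \left(\frac{10601}{25969} + 37299 \cdot \frac{1}{22799}\right)} = \frac{1}{-72735 + \left(\frac{10601}{25969} + \frac{37299}{22799}\right)} = \frac{1}{-72735 + \frac{1210309930}{592067231}} = \frac{1}{- \frac{43062799736855}{592067231}} = - \frac{592067231}{43062799736855}$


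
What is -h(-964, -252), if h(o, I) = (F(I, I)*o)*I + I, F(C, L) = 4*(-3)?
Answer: 2915388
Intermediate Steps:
F(C, L) = -12
h(o, I) = I - 12*I*o (h(o, I) = (-12*o)*I + I = -12*I*o + I = I - 12*I*o)
-h(-964, -252) = -(-252)*(1 - 12*(-964)) = -(-252)*(1 + 11568) = -(-252)*11569 = -1*(-2915388) = 2915388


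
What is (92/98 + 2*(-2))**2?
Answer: 22500/2401 ≈ 9.3711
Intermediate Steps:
(92/98 + 2*(-2))**2 = (92*(1/98) - 4)**2 = (46/49 - 4)**2 = (-150/49)**2 = 22500/2401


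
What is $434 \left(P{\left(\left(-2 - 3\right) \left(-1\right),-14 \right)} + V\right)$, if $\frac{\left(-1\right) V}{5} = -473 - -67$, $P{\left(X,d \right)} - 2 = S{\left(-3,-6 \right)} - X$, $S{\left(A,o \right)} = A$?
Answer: $878416$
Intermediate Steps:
$P{\left(X,d \right)} = -1 - X$ ($P{\left(X,d \right)} = 2 - \left(3 + X\right) = -1 - X$)
$V = 2030$ ($V = - 5 \left(-473 - -67\right) = - 5 \left(-473 + 67\right) = \left(-5\right) \left(-406\right) = 2030$)
$434 \left(P{\left(\left(-2 - 3\right) \left(-1\right),-14 \right)} + V\right) = 434 \left(\left(-1 - \left(-2 - 3\right) \left(-1\right)\right) + 2030\right) = 434 \left(\left(-1 - \left(-5\right) \left(-1\right)\right) + 2030\right) = 434 \left(\left(-1 - 5\right) + 2030\right) = 434 \left(-6 + 2030\right) = 434 \cdot 2024 = 878416$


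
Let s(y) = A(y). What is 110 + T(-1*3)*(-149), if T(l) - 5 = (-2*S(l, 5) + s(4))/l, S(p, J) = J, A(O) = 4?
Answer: -933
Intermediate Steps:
s(y) = 4
T(l) = 5 - 6/l (T(l) = 5 + (-2*5 + 4)/l = 5 + (-10 + 4)/l = 5 - 6/l)
110 + T(-1*3)*(-149) = 110 + (5 - 6/((-1*3)))*(-149) = 110 + (5 - 6/(-3))*(-149) = 110 + (5 - 6*(-⅓))*(-149) = 110 + (5 + 2)*(-149) = 110 + 7*(-149) = 110 - 1043 = -933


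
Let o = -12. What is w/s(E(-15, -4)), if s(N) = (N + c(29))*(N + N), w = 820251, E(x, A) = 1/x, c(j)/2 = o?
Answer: 184556475/722 ≈ 2.5562e+5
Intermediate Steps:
c(j) = -24 (c(j) = 2*(-12) = -24)
s(N) = 2*N*(-24 + N) (s(N) = (N - 24)*(N + N) = (-24 + N)*(2*N) = 2*N*(-24 + N))
w/s(E(-15, -4)) = 820251/((2*(-24 + 1/(-15))/(-15))) = 820251/((2*(-1/15)*(-24 - 1/15))) = 820251/((2*(-1/15)*(-361/15))) = 820251/(722/225) = 820251*(225/722) = 184556475/722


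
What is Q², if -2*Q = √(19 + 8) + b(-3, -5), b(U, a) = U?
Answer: 9 - 9*√3/2 ≈ 1.2058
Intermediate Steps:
Q = 3/2 - 3*√3/2 (Q = -(√(19 + 8) - 3)/2 = -(√27 - 3)/2 = -(3*√3 - 3)/2 = -(-3 + 3*√3)/2 = 3/2 - 3*√3/2 ≈ -1.0981)
Q² = (3/2 - 3*√3/2)²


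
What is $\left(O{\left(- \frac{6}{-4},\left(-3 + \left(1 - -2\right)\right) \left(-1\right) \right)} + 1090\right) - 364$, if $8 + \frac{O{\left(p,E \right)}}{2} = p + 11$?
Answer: $735$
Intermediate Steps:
$O{\left(p,E \right)} = 6 + 2 p$ ($O{\left(p,E \right)} = -16 + 2 \left(p + 11\right) = -16 + 2 \left(11 + p\right) = -16 + \left(22 + 2 p\right) = 6 + 2 p$)
$\left(O{\left(- \frac{6}{-4},\left(-3 + \left(1 - -2\right)\right) \left(-1\right) \right)} + 1090\right) - 364 = \left(\left(6 + 2 \left(- \frac{6}{-4}\right)\right) + 1090\right) - 364 = \left(\left(6 + 2 \left(\left(-6\right) \left(- \frac{1}{4}\right)\right)\right) + 1090\right) - 364 = \left(\left(6 + 2 \cdot \frac{3}{2}\right) + 1090\right) - 364 = \left(\left(6 + 3\right) + 1090\right) - 364 = \left(9 + 1090\right) - 364 = 1099 - 364 = 735$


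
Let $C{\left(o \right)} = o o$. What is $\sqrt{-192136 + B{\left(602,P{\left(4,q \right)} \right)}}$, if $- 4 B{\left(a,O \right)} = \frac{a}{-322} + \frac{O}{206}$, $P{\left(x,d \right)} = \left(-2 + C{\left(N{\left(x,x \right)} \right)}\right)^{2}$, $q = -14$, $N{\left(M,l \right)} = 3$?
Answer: $\frac{i \sqrt{17252734024858}}{9476} \approx 438.33 i$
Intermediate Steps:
$C{\left(o \right)} = o^{2}$
$P{\left(x,d \right)} = 49$ ($P{\left(x,d \right)} = \left(-2 + 3^{2}\right)^{2} = \left(-2 + 9\right)^{2} = 7^{2} = 49$)
$B{\left(a,O \right)} = - \frac{O}{824} + \frac{a}{1288}$ ($B{\left(a,O \right)} = - \frac{\frac{a}{-322} + \frac{O}{206}}{4} = - \frac{a \left(- \frac{1}{322}\right) + O \frac{1}{206}}{4} = - \frac{- \frac{a}{322} + \frac{O}{206}}{4} = - \frac{O}{824} + \frac{a}{1288}$)
$\sqrt{-192136 + B{\left(602,P{\left(4,q \right)} \right)}} = \sqrt{-192136 + \left(\left(- \frac{1}{824}\right) 49 + \frac{1}{1288} \cdot 602\right)} = \sqrt{-192136 + \left(- \frac{49}{824} + \frac{43}{92}\right)} = \sqrt{-192136 + \frac{7731}{18952}} = \sqrt{- \frac{3641353741}{18952}} = \frac{i \sqrt{17252734024858}}{9476}$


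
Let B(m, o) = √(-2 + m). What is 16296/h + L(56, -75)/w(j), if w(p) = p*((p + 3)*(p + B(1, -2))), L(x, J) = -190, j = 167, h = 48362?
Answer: 3862751801/11464937530 + 19*I/79179710 ≈ 0.33692 + 2.3996e-7*I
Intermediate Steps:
w(p) = p*(3 + p)*(I + p) (w(p) = p*((p + 3)*(p + √(-2 + 1))) = p*((3 + p)*(p + √(-1))) = p*((3 + p)*(p + I)) = p*((3 + p)*(I + p)) = p*(3 + p)*(I + p))
16296/h + L(56, -75)/w(j) = 16296/48362 - 190*1/(167*(167² + 3*I + 167*(3 + I))) = 16296*(1/48362) - 190*1/(167*(27889 + 3*I + (501 + 167*I))) = 8148/24181 - (19/474130 - 19*I/79179710) = 8148/24181 - 190*(4741130 - 28390*I)/22479119669000 = 8148/24181 - 19*(4741130 - 28390*I)/2247911966900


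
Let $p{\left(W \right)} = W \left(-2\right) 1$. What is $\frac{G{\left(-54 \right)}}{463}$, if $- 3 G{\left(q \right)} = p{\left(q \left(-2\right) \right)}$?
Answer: $\frac{72}{463} \approx 0.15551$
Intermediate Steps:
$p{\left(W \right)} = - 2 W$ ($p{\left(W \right)} = - 2 W 1 = - 2 W$)
$G{\left(q \right)} = - \frac{4 q}{3}$ ($G{\left(q \right)} = - \frac{\left(-2\right) q \left(-2\right)}{3} = - \frac{\left(-2\right) \left(- 2 q\right)}{3} = - \frac{4 q}{3}$)
$\frac{G{\left(-54 \right)}}{463} = \frac{\left(- \frac{4}{3}\right) \left(-54\right)}{463} = 72 \cdot \frac{1}{463} = \frac{72}{463}$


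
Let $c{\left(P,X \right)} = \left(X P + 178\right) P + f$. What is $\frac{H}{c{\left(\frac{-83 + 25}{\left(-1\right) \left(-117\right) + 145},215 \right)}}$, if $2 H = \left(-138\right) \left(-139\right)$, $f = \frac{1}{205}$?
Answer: $- \frac{1467008085}{4414838} \approx -332.29$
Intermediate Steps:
$f = \frac{1}{205} \approx 0.0048781$
$c{\left(P,X \right)} = \frac{1}{205} + P \left(178 + P X\right)$ ($c{\left(P,X \right)} = \left(X P + 178\right) P + \frac{1}{205} = \left(P X + 178\right) P + \frac{1}{205} = \left(178 + P X\right) P + \frac{1}{205} = P \left(178 + P X\right) + \frac{1}{205} = \frac{1}{205} + P \left(178 + P X\right)$)
$H = 9591$ ($H = \frac{\left(-138\right) \left(-139\right)}{2} = \frac{1}{2} \cdot 19182 = 9591$)
$\frac{H}{c{\left(\frac{-83 + 25}{\left(-1\right) \left(-117\right) + 145},215 \right)}} = \frac{9591}{\frac{1}{205} + 178 \frac{-83 + 25}{\left(-1\right) \left(-117\right) + 145} + 215 \left(\frac{-83 + 25}{\left(-1\right) \left(-117\right) + 145}\right)^{2}} = \frac{9591}{\frac{1}{205} + 178 \left(- \frac{58}{117 + 145}\right) + 215 \left(- \frac{58}{117 + 145}\right)^{2}} = \frac{9591}{\frac{1}{205} + 178 \left(- \frac{58}{262}\right) + 215 \left(- \frac{58}{262}\right)^{2}} = \frac{9591}{\frac{1}{205} + 178 \left(\left(-58\right) \frac{1}{262}\right) + 215 \left(\left(-58\right) \frac{1}{262}\right)^{2}} = \frac{9591}{\frac{1}{205} + 178 \left(- \frac{29}{131}\right) + 215 \left(- \frac{29}{131}\right)^{2}} = \frac{9591}{\frac{1}{205} - \frac{5162}{131} + 215 \cdot \frac{841}{17161}} = \frac{9591}{\frac{1}{205} - \frac{5162}{131} + \frac{180815}{17161}} = \frac{9591}{- \frac{101541274}{3518005}} = 9591 \left(- \frac{3518005}{101541274}\right) = - \frac{1467008085}{4414838}$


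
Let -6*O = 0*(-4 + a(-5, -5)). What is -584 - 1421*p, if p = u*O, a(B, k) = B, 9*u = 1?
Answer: -584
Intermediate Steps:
u = ⅑ (u = (⅑)*1 = ⅑ ≈ 0.11111)
O = 0 (O = -0*(-4 - 5) = -0*(-9) = -⅙*0 = 0)
p = 0 (p = (⅑)*0 = 0)
-584 - 1421*p = -584 - 1421*0 = -584 + 0 = -584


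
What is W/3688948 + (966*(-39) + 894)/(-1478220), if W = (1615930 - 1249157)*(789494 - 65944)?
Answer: 3269067465884337/45442305938 ≈ 71939.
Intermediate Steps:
W = 265378604150 (W = 366773*723550 = 265378604150)
W/3688948 + (966*(-39) + 894)/(-1478220) = 265378604150/3688948 + (966*(-39) + 894)/(-1478220) = 265378604150*(1/3688948) + (-37674 + 894)*(-1/1478220) = 132689302075/1844474 - 36780*(-1/1478220) = 132689302075/1844474 + 613/24637 = 3269067465884337/45442305938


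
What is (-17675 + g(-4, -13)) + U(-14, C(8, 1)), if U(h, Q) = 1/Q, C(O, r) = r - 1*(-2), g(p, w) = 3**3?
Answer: -52943/3 ≈ -17648.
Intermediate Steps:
g(p, w) = 27
C(O, r) = 2 + r (C(O, r) = r + 2 = 2 + r)
(-17675 + g(-4, -13)) + U(-14, C(8, 1)) = (-17675 + 27) + 1/(2 + 1) = -17648 + 1/3 = -52943/3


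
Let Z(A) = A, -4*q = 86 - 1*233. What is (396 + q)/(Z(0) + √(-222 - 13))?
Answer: -1731*I*√235/940 ≈ -28.229*I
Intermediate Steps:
q = 147/4 (q = -(86 - 1*233)/4 = -(86 - 233)/4 = -¼*(-147) = 147/4 ≈ 36.750)
(396 + q)/(Z(0) + √(-222 - 13)) = (396 + 147/4)/(0 + √(-222 - 13)) = 1731/(4*(0 + √(-235))) = 1731/(4*(0 + I*√235)) = 1731/(4*((I*√235))) = 1731*(-I*√235/235)/4 = -1731*I*√235/940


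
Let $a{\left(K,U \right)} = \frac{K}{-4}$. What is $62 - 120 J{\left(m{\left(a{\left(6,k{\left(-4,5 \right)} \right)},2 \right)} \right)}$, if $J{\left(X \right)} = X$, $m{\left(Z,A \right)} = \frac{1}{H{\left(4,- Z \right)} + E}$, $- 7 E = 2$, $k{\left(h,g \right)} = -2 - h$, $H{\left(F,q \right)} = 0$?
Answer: $482$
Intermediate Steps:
$E = - \frac{2}{7}$ ($E = \left(- \frac{1}{7}\right) 2 = - \frac{2}{7} \approx -0.28571$)
$a{\left(K,U \right)} = - \frac{K}{4}$ ($a{\left(K,U \right)} = K \left(- \frac{1}{4}\right) = - \frac{K}{4}$)
$m{\left(Z,A \right)} = - \frac{7}{2}$ ($m{\left(Z,A \right)} = \frac{1}{0 - \frac{2}{7}} = \frac{1}{- \frac{2}{7}} = - \frac{7}{2}$)
$62 - 120 J{\left(m{\left(a{\left(6,k{\left(-4,5 \right)} \right)},2 \right)} \right)} = 62 - -420 = 62 + 420 = 482$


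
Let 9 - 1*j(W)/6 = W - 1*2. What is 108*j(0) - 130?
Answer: 6998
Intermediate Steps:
j(W) = 66 - 6*W (j(W) = 54 - 6*(W - 1*2) = 54 - 6*(W - 2) = 54 - 6*(-2 + W) = 54 + (12 - 6*W) = 66 - 6*W)
108*j(0) - 130 = 108*(66 - 6*0) - 130 = 108*(66 + 0) - 130 = 108*66 - 130 = 7128 - 130 = 6998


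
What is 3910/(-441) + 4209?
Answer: 1852259/441 ≈ 4200.1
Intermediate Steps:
3910/(-441) + 4209 = 3910*(-1/441) + 4209 = -3910/441 + 4209 = 1852259/441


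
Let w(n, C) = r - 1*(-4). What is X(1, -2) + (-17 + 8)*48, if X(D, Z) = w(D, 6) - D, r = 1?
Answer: -428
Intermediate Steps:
w(n, C) = 5 (w(n, C) = 1 - 1*(-4) = 1 + 4 = 5)
X(D, Z) = 5 - D
X(1, -2) + (-17 + 8)*48 = (5 - 1*1) + (-17 + 8)*48 = (5 - 1) - 9*48 = 4 - 432 = -428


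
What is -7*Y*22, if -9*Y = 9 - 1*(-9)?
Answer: 308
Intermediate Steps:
Y = -2 (Y = -(9 - 1*(-9))/9 = -(9 + 9)/9 = -⅑*18 = -2)
-7*Y*22 = -7*(-2)*22 = 14*22 = 308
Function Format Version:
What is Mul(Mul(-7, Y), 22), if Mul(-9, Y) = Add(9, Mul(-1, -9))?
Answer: 308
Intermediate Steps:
Y = -2 (Y = Mul(Rational(-1, 9), Add(9, Mul(-1, -9))) = Mul(Rational(-1, 9), Add(9, 9)) = Mul(Rational(-1, 9), 18) = -2)
Mul(Mul(-7, Y), 22) = Mul(Mul(-7, -2), 22) = Mul(14, 22) = 308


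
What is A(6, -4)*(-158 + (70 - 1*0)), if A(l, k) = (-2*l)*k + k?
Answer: -3872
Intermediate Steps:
A(l, k) = k - 2*k*l (A(l, k) = -2*k*l + k = k - 2*k*l)
A(6, -4)*(-158 + (70 - 1*0)) = (-4*(1 - 2*6))*(-158 + (70 - 1*0)) = (-4*(1 - 12))*(-158 + (70 + 0)) = (-4*(-11))*(-158 + 70) = 44*(-88) = -3872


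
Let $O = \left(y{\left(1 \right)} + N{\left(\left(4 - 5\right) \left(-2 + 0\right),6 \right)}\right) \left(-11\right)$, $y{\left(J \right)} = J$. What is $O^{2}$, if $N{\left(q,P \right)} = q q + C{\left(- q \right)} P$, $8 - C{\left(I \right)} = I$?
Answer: $511225$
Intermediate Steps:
$C{\left(I \right)} = 8 - I$
$N{\left(q,P \right)} = q^{2} + P \left(8 + q\right)$ ($N{\left(q,P \right)} = q q + \left(8 - - q\right) P = q^{2} + \left(8 + q\right) P = q^{2} + P \left(8 + q\right)$)
$O = -715$ ($O = \left(1 + \left(\left(\left(4 - 5\right) \left(-2 + 0\right)\right)^{2} + 6 \left(8 + \left(4 - 5\right) \left(-2 + 0\right)\right)\right)\right) \left(-11\right) = \left(1 + \left(\left(\left(-1\right) \left(-2\right)\right)^{2} + 6 \left(8 - -2\right)\right)\right) \left(-11\right) = \left(1 + \left(2^{2} + 6 \left(8 + 2\right)\right)\right) \left(-11\right) = \left(1 + \left(4 + 6 \cdot 10\right)\right) \left(-11\right) = \left(1 + \left(4 + 60\right)\right) \left(-11\right) = \left(1 + 64\right) \left(-11\right) = 65 \left(-11\right) = -715$)
$O^{2} = \left(-715\right)^{2} = 511225$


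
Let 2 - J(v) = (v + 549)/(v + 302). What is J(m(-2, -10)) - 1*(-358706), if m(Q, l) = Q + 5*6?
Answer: 118373063/330 ≈ 3.5871e+5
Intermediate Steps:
m(Q, l) = 30 + Q (m(Q, l) = Q + 30 = 30 + Q)
J(v) = 2 - (549 + v)/(302 + v) (J(v) = 2 - (v + 549)/(v + 302) = 2 - (549 + v)/(302 + v))
J(m(-2, -10)) - 1*(-358706) = (55 + (30 - 2))/(302 + (30 - 2)) - 1*(-358706) = (55 + 28)/(302 + 28) + 358706 = 83/330 + 358706 = 118373063/330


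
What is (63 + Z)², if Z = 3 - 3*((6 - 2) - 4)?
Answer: 4356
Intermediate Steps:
Z = 3 (Z = 3 - 3*(4 - 4) = 3 - 3*0 = 3 + 0 = 3)
(63 + Z)² = (63 + 3)² = 66² = 4356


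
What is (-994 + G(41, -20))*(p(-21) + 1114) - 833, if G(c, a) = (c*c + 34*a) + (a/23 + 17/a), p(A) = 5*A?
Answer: 2067681/460 ≈ 4495.0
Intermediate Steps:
G(c, a) = c² + 17/a + 783*a/23 (G(c, a) = (c² + 34*a) + (a*(1/23) + 17/a) = (c² + 34*a) + (a/23 + 17/a) = (c² + 34*a) + (17/a + a/23) = c² + 17/a + 783*a/23)
(-994 + G(41, -20))*(p(-21) + 1114) - 833 = (-994 + (41² + 17/(-20) + (783/23)*(-20)))*(5*(-21) + 1114) - 833 = (-994 + (1681 + 17*(-1/20) - 15660/23))*(-105 + 1114) - 833 = (-994 + (1681 - 17/20 - 15660/23))*1009 - 833 = (-994 + 459669/460)*1009 - 833 = (2429/460)*1009 - 833 = 2450861/460 - 833 = 2067681/460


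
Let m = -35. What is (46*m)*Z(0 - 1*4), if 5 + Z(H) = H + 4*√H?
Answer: 14490 - 12880*I ≈ 14490.0 - 12880.0*I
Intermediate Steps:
Z(H) = -5 + H + 4*√H (Z(H) = -5 + (H + 4*√H) = -5 + H + 4*√H)
(46*m)*Z(0 - 1*4) = (46*(-35))*(-5 + (0 - 1*4) + 4*√(0 - 1*4)) = -1610*(-5 + (0 - 4) + 4*√(0 - 4)) = -1610*(-5 - 4 + 4*√(-4)) = -1610*(-5 - 4 + 4*(2*I)) = -1610*(-5 - 4 + 8*I) = -1610*(-9 + 8*I) = 14490 - 12880*I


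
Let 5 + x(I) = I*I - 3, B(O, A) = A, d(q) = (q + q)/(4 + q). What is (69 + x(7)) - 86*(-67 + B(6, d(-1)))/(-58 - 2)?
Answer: 1171/90 ≈ 13.011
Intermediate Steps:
d(q) = 2*q/(4 + q) (d(q) = (2*q)/(4 + q) = 2*q/(4 + q))
x(I) = -8 + I² (x(I) = -5 + (I*I - 3) = -5 + (I² - 3) = -5 + (-3 + I²) = -8 + I²)
(69 + x(7)) - 86*(-67 + B(6, d(-1)))/(-58 - 2) = (69 + (-8 + 7²)) - 86*(-67 + 2*(-1)/(4 - 1))/(-58 - 2) = (69 + (-8 + 49)) - 86*(-67 + 2*(-1)/3)/(-60) = (69 + 41) - 86*(-67 + 2*(-1)*(⅓))*(-1)/60 = 110 - 86*(-67 - ⅔)*(-1)/60 = 110 - (-17458)*(-1)/(3*60) = 110 - 86*203/180 = 110 - 8729/90 = 1171/90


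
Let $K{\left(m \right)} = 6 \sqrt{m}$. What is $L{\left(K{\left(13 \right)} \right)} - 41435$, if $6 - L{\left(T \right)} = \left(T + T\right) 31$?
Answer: $-41429 - 372 \sqrt{13} \approx -42770.0$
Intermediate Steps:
$L{\left(T \right)} = 6 - 62 T$ ($L{\left(T \right)} = 6 - \left(T + T\right) 31 = 6 - 2 T 31 = 6 - 62 T$)
$L{\left(K{\left(13 \right)} \right)} - 41435 = \left(6 - 62 \cdot 6 \sqrt{13}\right) - 41435 = \left(6 - 372 \sqrt{13}\right) - 41435 = -41429 - 372 \sqrt{13}$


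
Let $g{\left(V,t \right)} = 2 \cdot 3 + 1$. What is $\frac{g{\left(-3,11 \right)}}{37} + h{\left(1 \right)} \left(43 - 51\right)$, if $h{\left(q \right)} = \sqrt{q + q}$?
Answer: $\frac{7}{37} - 8 \sqrt{2} \approx -11.125$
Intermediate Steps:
$h{\left(q \right)} = \sqrt{2} \sqrt{q}$ ($h{\left(q \right)} = \sqrt{2 q} = \sqrt{2} \sqrt{q}$)
$g{\left(V,t \right)} = 7$ ($g{\left(V,t \right)} = 6 + 1 = 7$)
$\frac{g{\left(-3,11 \right)}}{37} + h{\left(1 \right)} \left(43 - 51\right) = \frac{7}{37} + \sqrt{2} \sqrt{1} \left(43 - 51\right) = 7 \cdot \frac{1}{37} + \sqrt{2} \cdot 1 \left(-8\right) = \frac{7}{37} + \sqrt{2} \left(-8\right) = \frac{7}{37} - 8 \sqrt{2}$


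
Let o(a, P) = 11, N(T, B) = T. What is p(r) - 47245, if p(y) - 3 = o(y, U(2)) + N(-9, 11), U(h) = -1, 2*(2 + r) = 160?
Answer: -47240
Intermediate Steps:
r = 78 (r = -2 + (½)*160 = -2 + 80 = 78)
p(y) = 5 (p(y) = 3 + (11 - 9) = 3 + 2 = 5)
p(r) - 47245 = 5 - 47245 = -47240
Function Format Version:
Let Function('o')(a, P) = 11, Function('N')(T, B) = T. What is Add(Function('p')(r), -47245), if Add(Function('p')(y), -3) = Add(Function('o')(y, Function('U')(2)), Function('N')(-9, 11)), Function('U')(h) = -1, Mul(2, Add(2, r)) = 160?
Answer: -47240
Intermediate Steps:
r = 78 (r = Add(-2, Mul(Rational(1, 2), 160)) = Add(-2, 80) = 78)
Function('p')(y) = 5 (Function('p')(y) = Add(3, Add(11, -9)) = Add(3, 2) = 5)
Add(Function('p')(r), -47245) = Add(5, -47245) = -47240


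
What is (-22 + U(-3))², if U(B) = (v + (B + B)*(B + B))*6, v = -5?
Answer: 26896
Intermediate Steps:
U(B) = -30 + 24*B² (U(B) = (-5 + (B + B)*(B + B))*6 = (-5 + (2*B)*(2*B))*6 = (-5 + 4*B²)*6 = -30 + 24*B²)
(-22 + U(-3))² = (-22 + (-30 + 24*(-3)²))² = (-22 + (-30 + 24*9))² = (-22 + (-30 + 216))² = (-22 + 186)² = 164² = 26896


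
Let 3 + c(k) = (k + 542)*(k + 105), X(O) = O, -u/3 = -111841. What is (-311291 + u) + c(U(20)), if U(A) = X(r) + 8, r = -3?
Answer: 84399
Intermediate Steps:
u = 335523 (u = -3*(-111841) = 335523)
U(A) = 5 (U(A) = -3 + 8 = 5)
c(k) = -3 + (105 + k)*(542 + k) (c(k) = -3 + (k + 542)*(k + 105) = -3 + (542 + k)*(105 + k) = -3 + (105 + k)*(542 + k))
(-311291 + u) + c(U(20)) = (-311291 + 335523) + (56907 + 5² + 647*5) = 24232 + (56907 + 25 + 3235) = 24232 + 60167 = 84399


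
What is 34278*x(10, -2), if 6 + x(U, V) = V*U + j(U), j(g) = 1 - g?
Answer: -1199730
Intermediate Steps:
x(U, V) = -5 - U + U*V (x(U, V) = -6 + (V*U + (1 - U)) = -6 + (U*V + (1 - U)) = -6 + (1 - U + U*V) = -5 - U + U*V)
34278*x(10, -2) = 34278*(-5 - 1*10 + 10*(-2)) = 34278*(-5 - 10 - 20) = 34278*(-35) = -1199730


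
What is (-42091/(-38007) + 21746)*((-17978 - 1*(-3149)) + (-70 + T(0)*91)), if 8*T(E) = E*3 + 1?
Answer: -98442016020613/304056 ≈ -3.2376e+8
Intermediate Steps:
T(E) = ⅛ + 3*E/8 (T(E) = (E*3 + 1)/8 = (3*E + 1)/8 = (1 + 3*E)/8 = ⅛ + 3*E/8)
(-42091/(-38007) + 21746)*((-17978 - 1*(-3149)) + (-70 + T(0)*91)) = (-42091/(-38007) + 21746)*((-17978 - 1*(-3149)) + (-70 + (⅛ + (3/8)*0)*91)) = (-42091*(-1/38007) + 21746)*((-17978 + 3149) + (-70 + (⅛ + 0)*91)) = (42091/38007 + 21746)*(-14829 + (-70 + (⅛)*91)) = 826542313*(-14829 + (-70 + 91/8))/38007 = 826542313*(-14829 - 469/8)/38007 = (826542313/38007)*(-119101/8) = -98442016020613/304056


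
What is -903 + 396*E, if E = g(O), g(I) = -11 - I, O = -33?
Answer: 7809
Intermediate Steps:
E = 22 (E = -11 - 1*(-33) = -11 + 33 = 22)
-903 + 396*E = -903 + 396*22 = -903 + 8712 = 7809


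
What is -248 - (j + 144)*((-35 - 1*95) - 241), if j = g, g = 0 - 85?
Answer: 21641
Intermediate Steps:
g = -85
j = -85
-248 - (j + 144)*((-35 - 1*95) - 241) = -248 - (-85 + 144)*((-35 - 1*95) - 241) = -248 - 59*((-35 - 95) - 241) = -248 - 59*(-130 - 241) = -248 - 59*(-371) = -248 - 1*(-21889) = -248 + 21889 = 21641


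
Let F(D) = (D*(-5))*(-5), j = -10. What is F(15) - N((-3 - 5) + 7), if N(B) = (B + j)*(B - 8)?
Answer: 276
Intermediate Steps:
F(D) = 25*D (F(D) = -5*D*(-5) = 25*D)
N(B) = (-10 + B)*(-8 + B) (N(B) = (B - 10)*(B - 8) = (-10 + B)*(-8 + B))
F(15) - N((-3 - 5) + 7) = 25*15 - (80 + ((-3 - 5) + 7)² - 18*((-3 - 5) + 7)) = 375 - (80 + (-8 + 7)² - 18*(-8 + 7)) = 375 - (80 + (-1)² - 18*(-1)) = 375 - (80 + 1 + 18) = 375 - 1*99 = 375 - 99 = 276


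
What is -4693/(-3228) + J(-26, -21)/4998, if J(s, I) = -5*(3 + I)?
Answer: 3957689/2688924 ≈ 1.4718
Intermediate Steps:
J(s, I) = -15 - 5*I
-4693/(-3228) + J(-26, -21)/4998 = -4693/(-3228) + (-15 - 5*(-21))/4998 = -4693*(-1/3228) + (-15 + 105)*(1/4998) = 4693/3228 + 90*(1/4998) = 4693/3228 + 15/833 = 3957689/2688924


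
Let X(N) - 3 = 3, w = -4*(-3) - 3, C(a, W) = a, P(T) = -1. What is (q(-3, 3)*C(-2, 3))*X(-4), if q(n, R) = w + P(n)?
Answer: -96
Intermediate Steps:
w = 9 (w = 12 - 3 = 9)
X(N) = 6 (X(N) = 3 + 3 = 6)
q(n, R) = 8 (q(n, R) = 9 - 1 = 8)
(q(-3, 3)*C(-2, 3))*X(-4) = (8*(-2))*6 = -16*6 = -96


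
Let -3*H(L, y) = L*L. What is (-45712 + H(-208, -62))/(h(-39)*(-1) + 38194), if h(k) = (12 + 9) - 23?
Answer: -45100/28647 ≈ -1.5743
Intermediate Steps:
H(L, y) = -L**2/3 (H(L, y) = -L*L/3 = -L**2/3)
h(k) = -2 (h(k) = 21 - 23 = -2)
(-45712 + H(-208, -62))/(h(-39)*(-1) + 38194) = (-45712 - 1/3*(-208)**2)/(-2*(-1) + 38194) = (-45712 - 1/3*43264)/(2 + 38194) = (-45712 - 43264/3)/38196 = -180400/3*1/38196 = -45100/28647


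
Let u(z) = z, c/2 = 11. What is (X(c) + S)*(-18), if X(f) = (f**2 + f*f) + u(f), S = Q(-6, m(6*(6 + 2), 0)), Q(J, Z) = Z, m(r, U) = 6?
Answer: -17928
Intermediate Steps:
c = 22 (c = 2*11 = 22)
S = 6
X(f) = f + 2*f**2 (X(f) = (f**2 + f*f) + f = (f**2 + f**2) + f = 2*f**2 + f = f + 2*f**2)
(X(c) + S)*(-18) = (22*(1 + 2*22) + 6)*(-18) = (22*(1 + 44) + 6)*(-18) = (22*45 + 6)*(-18) = (990 + 6)*(-18) = 996*(-18) = -17928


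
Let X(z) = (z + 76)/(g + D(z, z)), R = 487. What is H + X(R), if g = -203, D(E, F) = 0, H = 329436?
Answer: 66874945/203 ≈ 3.2943e+5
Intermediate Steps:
X(z) = -76/203 - z/203 (X(z) = (z + 76)/(-203 + 0) = (76 + z)/(-203) = (76 + z)*(-1/203) = -76/203 - z/203)
H + X(R) = 329436 + (-76/203 - 1/203*487) = 329436 + (-76/203 - 487/203) = 329436 - 563/203 = 66874945/203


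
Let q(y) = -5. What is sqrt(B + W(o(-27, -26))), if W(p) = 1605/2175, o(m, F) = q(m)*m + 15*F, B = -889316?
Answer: 3*I*sqrt(2077539265)/145 ≈ 943.04*I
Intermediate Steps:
o(m, F) = -5*m + 15*F
W(p) = 107/145 (W(p) = 1605*(1/2175) = 107/145)
sqrt(B + W(o(-27, -26))) = sqrt(-889316 + 107/145) = sqrt(-128950713/145) = 3*I*sqrt(2077539265)/145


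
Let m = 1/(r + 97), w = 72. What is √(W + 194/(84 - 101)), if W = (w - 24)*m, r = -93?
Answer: √170/17 ≈ 0.76696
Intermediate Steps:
m = ¼ (m = 1/(-93 + 97) = 1/4 = ¼ ≈ 0.25000)
W = 12 (W = (72 - 24)*(¼) = 48*(¼) = 12)
√(W + 194/(84 - 101)) = √(12 + 194/(84 - 101)) = √(12 + 194/(-17)) = √(12 - 1/17*194) = √(12 - 194/17) = √(10/17) = √170/17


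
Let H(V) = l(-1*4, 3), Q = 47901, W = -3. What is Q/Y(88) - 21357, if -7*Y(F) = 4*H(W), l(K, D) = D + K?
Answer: 249879/4 ≈ 62470.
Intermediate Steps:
H(V) = -1 (H(V) = 3 - 1*4 = 3 - 4 = -1)
Y(F) = 4/7 (Y(F) = -4*(-1)/7 = -⅐*(-4) = 4/7)
Q/Y(88) - 21357 = 47901/(4/7) - 21357 = 47901*(7/4) - 21357 = 335307/4 - 21357 = 249879/4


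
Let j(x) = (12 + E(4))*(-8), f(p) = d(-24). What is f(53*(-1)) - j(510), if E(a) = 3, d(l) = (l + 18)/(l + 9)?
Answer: 602/5 ≈ 120.40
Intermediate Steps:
d(l) = (18 + l)/(9 + l)
f(p) = 2/5 (f(p) = (18 - 24)/(9 - 24) = -6/(-15) = -1/15*(-6) = 2/5)
j(x) = -120 (j(x) = (12 + 3)*(-8) = 15*(-8) = -120)
f(53*(-1)) - j(510) = 2/5 - 1*(-120) = 2/5 + 120 = 602/5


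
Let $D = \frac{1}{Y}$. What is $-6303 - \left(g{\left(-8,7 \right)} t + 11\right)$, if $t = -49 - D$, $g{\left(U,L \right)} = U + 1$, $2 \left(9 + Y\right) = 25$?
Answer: $-6659$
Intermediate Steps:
$Y = \frac{7}{2}$ ($Y = -9 + \frac{1}{2} \cdot 25 = -9 + \frac{25}{2} = \frac{7}{2} \approx 3.5$)
$g{\left(U,L \right)} = 1 + U$
$D = \frac{2}{7}$ ($D = \frac{1}{\frac{7}{2}} = \frac{2}{7} \approx 0.28571$)
$t = - \frac{345}{7}$ ($t = -49 - \frac{2}{7} = - \frac{345}{7} \approx -49.286$)
$-6303 - \left(g{\left(-8,7 \right)} t + 11\right) = -6303 - \left(\left(1 - 8\right) \left(- \frac{345}{7}\right) + 11\right) = -6303 - \left(\left(-7\right) \left(- \frac{345}{7}\right) + 11\right) = -6303 - \left(345 + 11\right) = -6303 - 356 = -6659$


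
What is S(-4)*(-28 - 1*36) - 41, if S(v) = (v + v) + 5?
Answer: 151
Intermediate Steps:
S(v) = 5 + 2*v (S(v) = 2*v + 5 = 5 + 2*v)
S(-4)*(-28 - 1*36) - 41 = (5 + 2*(-4))*(-28 - 1*36) - 41 = (5 - 8)*(-28 - 36) - 41 = -3*(-64) - 41 = 192 - 41 = 151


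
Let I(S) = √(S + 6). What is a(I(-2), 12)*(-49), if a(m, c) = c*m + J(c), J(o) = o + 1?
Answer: -1813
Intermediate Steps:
J(o) = 1 + o
I(S) = √(6 + S)
a(m, c) = 1 + c + c*m (a(m, c) = c*m + (1 + c) = 1 + c + c*m)
a(I(-2), 12)*(-49) = (1 + 12 + 12*√(6 - 2))*(-49) = (1 + 12 + 12*√4)*(-49) = (1 + 12 + 12*2)*(-49) = (1 + 12 + 24)*(-49) = 37*(-49) = -1813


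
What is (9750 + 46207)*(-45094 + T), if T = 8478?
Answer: -2048921512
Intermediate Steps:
(9750 + 46207)*(-45094 + T) = (9750 + 46207)*(-45094 + 8478) = 55957*(-36616) = -2048921512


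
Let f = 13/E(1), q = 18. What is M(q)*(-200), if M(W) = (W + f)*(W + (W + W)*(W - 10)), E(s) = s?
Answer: -1897200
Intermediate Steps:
f = 13 (f = 13/1 = 13*1 = 13)
M(W) = (13 + W)*(W + 2*W*(-10 + W)) (M(W) = (W + 13)*(W + (W + W)*(W - 10)) = (13 + W)*(W + (2*W)*(-10 + W)) = (13 + W)*(W + 2*W*(-10 + W)))
M(q)*(-200) = (18*(-247 + 2*18² + 7*18))*(-200) = (18*(-247 + 2*324 + 126))*(-200) = (18*(-247 + 648 + 126))*(-200) = (18*527)*(-200) = 9486*(-200) = -1897200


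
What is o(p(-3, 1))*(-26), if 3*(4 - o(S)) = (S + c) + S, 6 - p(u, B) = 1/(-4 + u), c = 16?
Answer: 988/7 ≈ 141.14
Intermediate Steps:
p(u, B) = 6 - 1/(-4 + u)
o(S) = -4/3 - 2*S/3 (o(S) = 4 - ((S + 16) + S)/3 = 4 - ((16 + S) + S)/3 = 4 - (16 + 2*S)/3 = 4 + (-16/3 - 2*S/3) = -4/3 - 2*S/3)
o(p(-3, 1))*(-26) = (-4/3 - 2*(-25 + 6*(-3))/(3*(-4 - 3)))*(-26) = (-4/3 - 2*(-25 - 18)/(3*(-7)))*(-26) = (-4/3 - (-2)*(-43)/21)*(-26) = (-4/3 - ⅔*43/7)*(-26) = (-4/3 - 86/21)*(-26) = -38/7*(-26) = 988/7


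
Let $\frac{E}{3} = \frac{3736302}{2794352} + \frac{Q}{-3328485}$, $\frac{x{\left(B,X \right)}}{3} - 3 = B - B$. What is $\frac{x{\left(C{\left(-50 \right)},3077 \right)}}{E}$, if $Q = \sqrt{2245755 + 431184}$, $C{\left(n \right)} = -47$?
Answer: $\frac{28917204206991986176374600}{12888306282419432670215587} + \frac{6497538147995991360 \sqrt{2676939}}{12888306282419432670215587} \approx 2.2445$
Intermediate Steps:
$x{\left(B,X \right)} = 9$ ($x{\left(B,X \right)} = 9 + 3 \left(B - B\right) = 9 + 3 \cdot 0 = 9 + 0 = 9$)
$Q = \sqrt{2676939} \approx 1636.1$
$E = \frac{5604453}{1397176} - \frac{\sqrt{2676939}}{1109495}$ ($E = 3 \left(\frac{3736302}{2794352} + \frac{\sqrt{2676939}}{-3328485}\right) = 3 \left(3736302 \cdot \frac{1}{2794352} + \sqrt{2676939} \left(- \frac{1}{3328485}\right)\right) = 3 \left(\frac{1868151}{1397176} - \frac{\sqrt{2676939}}{3328485}\right) = \frac{5604453}{1397176} - \frac{\sqrt{2676939}}{1109495} \approx 4.0098$)
$\frac{x{\left(C{\left(-50 \right)},3077 \right)}}{E} = \frac{9}{\frac{5604453}{1397176} - \frac{\sqrt{2676939}}{1109495}}$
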